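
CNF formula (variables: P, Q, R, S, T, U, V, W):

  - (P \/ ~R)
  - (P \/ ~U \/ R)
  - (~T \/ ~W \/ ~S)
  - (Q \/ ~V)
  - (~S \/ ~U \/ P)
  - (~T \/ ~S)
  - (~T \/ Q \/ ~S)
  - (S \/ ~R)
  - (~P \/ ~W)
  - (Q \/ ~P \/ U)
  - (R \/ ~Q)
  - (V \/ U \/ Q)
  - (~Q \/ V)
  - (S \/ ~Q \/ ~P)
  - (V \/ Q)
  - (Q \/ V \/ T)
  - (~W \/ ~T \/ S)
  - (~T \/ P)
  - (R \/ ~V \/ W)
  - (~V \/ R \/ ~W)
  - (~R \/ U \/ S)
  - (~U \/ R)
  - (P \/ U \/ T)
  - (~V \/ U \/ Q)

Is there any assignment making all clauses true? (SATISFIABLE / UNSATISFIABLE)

SATISFIABLE

Branch on P: take P = True.
  then W is forced to False.
The remaining clauses are satisfied by Q = True, R = True, S = True, T = False, U = False, V = True.
So P=True, Q=True, R=True, S=True, T=False, U=False, V=True, W=False is a satisfying assignment.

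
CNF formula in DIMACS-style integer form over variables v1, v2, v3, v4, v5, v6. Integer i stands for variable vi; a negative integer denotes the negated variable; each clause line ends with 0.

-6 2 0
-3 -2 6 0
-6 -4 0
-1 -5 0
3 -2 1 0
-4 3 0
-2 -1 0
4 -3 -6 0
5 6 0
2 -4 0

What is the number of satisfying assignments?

Satisfying assignments:
  v1=F v2=F v3=F v4=F v5=T v6=F
  v1=F v2=F v3=T v4=F v5=T v6=F
Count: 2.

2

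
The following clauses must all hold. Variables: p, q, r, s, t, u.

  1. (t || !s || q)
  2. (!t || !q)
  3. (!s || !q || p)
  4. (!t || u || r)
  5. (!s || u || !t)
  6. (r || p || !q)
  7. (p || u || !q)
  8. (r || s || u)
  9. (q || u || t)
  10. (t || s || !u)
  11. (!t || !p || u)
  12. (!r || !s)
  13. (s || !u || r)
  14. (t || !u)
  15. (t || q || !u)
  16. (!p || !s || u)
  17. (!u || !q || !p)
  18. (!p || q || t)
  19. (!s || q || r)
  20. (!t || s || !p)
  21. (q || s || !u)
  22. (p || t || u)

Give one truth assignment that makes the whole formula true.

Set p = False and propagate.
Branch on q: take q = False.
Branch on r: take r = True.
  then s is forced to False.
  then u is forced to False.
  then t is forced to True.

p = F  q = F  r = T  s = F  t = T  u = F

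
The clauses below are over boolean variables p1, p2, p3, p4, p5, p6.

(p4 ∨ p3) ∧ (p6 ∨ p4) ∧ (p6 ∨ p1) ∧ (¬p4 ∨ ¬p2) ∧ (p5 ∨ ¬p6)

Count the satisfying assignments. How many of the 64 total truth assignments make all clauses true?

12

Case analysis on p4 and p6:
  p4=T, p6=T: remaining (p1,p2,p3,p5) ∈ {(F,F,F,T); (F,F,T,T); (T,F,F,T); (T,F,T,T)} — 4.
  p4=T, p6=F: remaining (p1,p2,p3,p5) ∈ {(T,F,F,F); (T,F,F,T); (T,F,T,F); (T,F,T,T)} — 4.
  p4=F, p6=T: remaining (p1,p2,p3,p5) ∈ {(F,F,T,T); (F,T,T,T); (T,F,T,T); (T,T,T,T)} — 4.
  p4=F, p6=F: a clause becomes empty — 0.
Total: 4 + 4 + 4 + 0 = 12.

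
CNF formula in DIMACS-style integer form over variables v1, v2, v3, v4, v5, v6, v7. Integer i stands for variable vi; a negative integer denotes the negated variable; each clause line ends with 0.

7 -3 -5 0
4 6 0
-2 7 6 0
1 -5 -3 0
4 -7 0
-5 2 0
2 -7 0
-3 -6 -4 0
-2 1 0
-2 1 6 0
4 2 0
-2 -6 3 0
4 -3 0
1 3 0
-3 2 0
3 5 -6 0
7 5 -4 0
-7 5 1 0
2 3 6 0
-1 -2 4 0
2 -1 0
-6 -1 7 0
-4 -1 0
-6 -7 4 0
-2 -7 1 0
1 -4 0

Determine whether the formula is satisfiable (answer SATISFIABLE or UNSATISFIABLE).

v2 = True:
  propagation gives v1=True, v4=True; an empty clause results — contradiction.
v2 = False:
  propagation gives v5=False, v7=False, v4=True; an empty clause results — contradiction.
Every branch closes, so no satisfying assignment exists.

UNSATISFIABLE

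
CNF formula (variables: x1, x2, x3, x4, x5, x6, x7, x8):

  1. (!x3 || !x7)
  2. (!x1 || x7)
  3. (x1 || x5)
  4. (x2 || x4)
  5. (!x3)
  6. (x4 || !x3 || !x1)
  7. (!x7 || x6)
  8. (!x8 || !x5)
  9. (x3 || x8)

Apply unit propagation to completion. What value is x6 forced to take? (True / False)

True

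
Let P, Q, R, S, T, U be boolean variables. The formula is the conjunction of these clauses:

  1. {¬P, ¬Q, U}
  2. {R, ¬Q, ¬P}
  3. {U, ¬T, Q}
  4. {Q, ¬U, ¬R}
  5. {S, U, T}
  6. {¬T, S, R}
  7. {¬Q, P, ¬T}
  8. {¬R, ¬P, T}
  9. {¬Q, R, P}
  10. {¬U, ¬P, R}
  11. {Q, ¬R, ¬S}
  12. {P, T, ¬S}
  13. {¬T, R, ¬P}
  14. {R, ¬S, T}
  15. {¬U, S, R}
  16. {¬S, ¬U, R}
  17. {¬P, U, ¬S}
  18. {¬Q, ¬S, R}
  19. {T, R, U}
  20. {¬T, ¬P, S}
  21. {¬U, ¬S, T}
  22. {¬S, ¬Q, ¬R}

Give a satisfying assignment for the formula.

P = F, Q = T, R = T, S = F, T = F, U = T

Check each clause:
  1. {¬P, ¬Q, U} — U is true.
  2. {¬P, R, ¬Q} — R is true.
  3. {Q, U, ¬T} — Q is true.
  4. {Q, ¬U, ¬R} — Q is true.
  5. {U, S, T} — U is true.
  6. {R, ¬T, S} — R is true.
  7. {P, ¬T, ¬Q} — ¬T is true.
  8. {¬R, T, ¬P} — ¬P is true.
  9. {R, ¬Q, P} — R is true.
  10. {¬U, ¬P, R} — R is true.
  11. {Q, ¬S, ¬R} — Q is true.
  12. {¬S, T, P} — ¬S is true.
  13. {¬P, ¬T, R} — R is true.
  14. {R, T, ¬S} — R is true.
  15. {S, ¬U, R} — R is true.
  16. {R, ¬S, ¬U} — R is true.
  17. {¬P, ¬S, U} — ¬S is true.
  18. {¬Q, R, ¬S} — R is true.
  19. {T, U, R} — R is true.
  20. {¬P, ¬T, S} — ¬T is true.
  21. {¬U, ¬S, T} — ¬S is true.
  22. {¬R, ¬S, ¬Q} — ¬S is true.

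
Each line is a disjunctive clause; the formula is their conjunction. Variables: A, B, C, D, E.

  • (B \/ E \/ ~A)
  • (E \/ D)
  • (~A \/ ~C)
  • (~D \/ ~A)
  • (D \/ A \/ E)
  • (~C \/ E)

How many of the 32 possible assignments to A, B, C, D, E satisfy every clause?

Case analysis on A and E:
  A=T, E=T: remaining (B,C,D) ∈ {(F,F,F); (T,F,F)} — 2.
  A=T, E=F: a clause becomes empty — 0.
  A=F, E=T: B, C, D free → 2^3 = 8.
  A=F, E=F: remaining (B,C,D) ∈ {(F,F,T); (T,F,T)} — 2.
Total: 2 + 0 + 8 + 2 = 12.

12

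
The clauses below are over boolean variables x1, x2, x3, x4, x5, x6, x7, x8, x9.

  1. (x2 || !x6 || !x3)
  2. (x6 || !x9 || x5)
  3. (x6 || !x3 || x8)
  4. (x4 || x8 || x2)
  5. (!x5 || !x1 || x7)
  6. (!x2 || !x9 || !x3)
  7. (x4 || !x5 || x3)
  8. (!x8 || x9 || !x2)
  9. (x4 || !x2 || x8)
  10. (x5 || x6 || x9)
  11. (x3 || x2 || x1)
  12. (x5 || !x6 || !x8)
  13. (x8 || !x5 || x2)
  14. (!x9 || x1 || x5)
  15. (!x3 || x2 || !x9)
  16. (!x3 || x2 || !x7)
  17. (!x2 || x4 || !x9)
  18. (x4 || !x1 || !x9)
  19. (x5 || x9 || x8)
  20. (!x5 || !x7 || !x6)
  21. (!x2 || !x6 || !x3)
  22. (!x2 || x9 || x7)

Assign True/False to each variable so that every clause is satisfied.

x1=False  x2=True  x3=False  x4=True  x5=True  x6=False  x7=True  x8=True  x9=True

x4 occurs only positively in the remaining clauses — set x4 = True.
Set x1 = False and propagate.
Branch on x2: take x2 = True.
Set x3 = False and propagate.
The remaining clauses are satisfied by x5 = True, x6 = False, x7 = True, x8 = True, x9 = True.
Every clause has at least one true literal under this assignment.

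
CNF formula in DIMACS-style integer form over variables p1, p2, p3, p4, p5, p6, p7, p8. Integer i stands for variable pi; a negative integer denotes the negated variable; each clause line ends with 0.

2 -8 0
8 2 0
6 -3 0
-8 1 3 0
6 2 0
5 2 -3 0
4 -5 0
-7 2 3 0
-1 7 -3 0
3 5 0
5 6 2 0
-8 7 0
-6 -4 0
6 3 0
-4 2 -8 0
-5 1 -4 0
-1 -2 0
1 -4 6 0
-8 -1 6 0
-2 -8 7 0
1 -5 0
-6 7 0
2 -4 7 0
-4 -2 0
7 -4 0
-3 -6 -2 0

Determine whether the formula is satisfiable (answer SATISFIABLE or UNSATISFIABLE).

p2 = True:
  propagation gives p1=False, p5=False, p3=True, p6=True; an empty clause results — contradiction.
p2 = False:
  propagation gives p8=False; an empty clause results — contradiction.
Every branch closes, so no satisfying assignment exists.

UNSATISFIABLE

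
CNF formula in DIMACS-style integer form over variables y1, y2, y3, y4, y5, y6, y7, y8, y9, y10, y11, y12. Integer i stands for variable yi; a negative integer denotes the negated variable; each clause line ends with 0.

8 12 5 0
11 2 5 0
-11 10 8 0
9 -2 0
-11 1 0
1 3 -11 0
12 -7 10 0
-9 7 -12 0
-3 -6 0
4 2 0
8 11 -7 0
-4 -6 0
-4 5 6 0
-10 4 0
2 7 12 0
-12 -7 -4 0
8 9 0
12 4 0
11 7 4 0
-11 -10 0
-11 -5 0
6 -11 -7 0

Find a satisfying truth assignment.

y1 = False, y2 = True, y3 = False, y4 = False, y5 = False, y6 = False, y7 = True, y8 = True, y9 = True, y10 = False, y11 = False, y12 = True

Check each clause:
  1. (y12 || y5 || y8) — y8 is true.
  2. (y5 || y2 || y11) — y2 is true.
  3. (y8 || !y11 || y10) — y8 is true.
  4. (!y2 || y9) — y9 is true.
  5. (!y11 || y1) — !y11 is true.
  6. (!y11 || y1 || y3) — !y11 is true.
  7. (y12 || y10 || !y7) — y12 is true.
  8. (y7 || !y12 || !y9) — y7 is true.
  9. (!y6 || !y3) — !y6 is true.
  10. (y4 || y2) — y2 is true.
  11. (y8 || y11 || !y7) — y8 is true.
  12. (!y6 || !y4) — !y6 is true.
  13. (y6 || y5 || !y4) — !y4 is true.
  14. (!y10 || y4) — !y10 is true.
  15. (y7 || y2 || y12) — y2 is true.
  16. (!y7 || !y4 || !y12) — !y4 is true.
  17. (y9 || y8) — y8 is true.
  18. (y4 || y12) — y12 is true.
  19. (y7 || y11 || y4) — y7 is true.
  20. (!y10 || !y11) — !y11 is true.
  21. (!y11 || !y5) — !y5 is true.
  22. (!y11 || !y7 || y6) — !y11 is true.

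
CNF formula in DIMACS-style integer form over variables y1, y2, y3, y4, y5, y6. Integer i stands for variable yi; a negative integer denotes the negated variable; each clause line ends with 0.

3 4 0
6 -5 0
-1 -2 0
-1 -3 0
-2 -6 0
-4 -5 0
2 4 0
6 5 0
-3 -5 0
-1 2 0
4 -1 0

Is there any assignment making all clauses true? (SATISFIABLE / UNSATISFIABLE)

SATISFIABLE

y1 occurs only negated in the remaining clauses — set y1 = False.
Try y2 = False.
  then y4 is forced to True.
  then y5 is forced to False.
  then y6 is forced to True.
y3 is now unconstrained; take y3 = True.
So y1=0, y2=0, y3=1, y4=1, y5=0, y6=1 is a satisfying assignment.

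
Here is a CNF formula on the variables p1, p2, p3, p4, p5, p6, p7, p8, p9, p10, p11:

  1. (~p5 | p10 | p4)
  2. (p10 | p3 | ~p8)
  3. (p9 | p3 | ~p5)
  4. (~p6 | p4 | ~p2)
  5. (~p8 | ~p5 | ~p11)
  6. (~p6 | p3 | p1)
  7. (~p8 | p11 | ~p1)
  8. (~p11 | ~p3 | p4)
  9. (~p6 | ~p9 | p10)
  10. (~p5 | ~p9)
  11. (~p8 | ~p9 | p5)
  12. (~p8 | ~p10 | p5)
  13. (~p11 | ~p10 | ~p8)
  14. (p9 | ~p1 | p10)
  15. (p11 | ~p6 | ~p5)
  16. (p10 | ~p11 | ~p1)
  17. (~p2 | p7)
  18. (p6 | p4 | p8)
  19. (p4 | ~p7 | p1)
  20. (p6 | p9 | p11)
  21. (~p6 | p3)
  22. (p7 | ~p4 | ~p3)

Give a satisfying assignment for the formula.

Set p1 = False and propagate.
For the remaining variables, p2 = True, p3 = True, p4 = True, p5 = False, p6 = False, p7 = True, p8 = False, p9 = True, p10 = True, p11 = False works.
Every clause has at least one true literal under this assignment.

p1=F, p2=T, p3=T, p4=T, p5=F, p6=F, p7=T, p8=F, p9=T, p10=T, p11=F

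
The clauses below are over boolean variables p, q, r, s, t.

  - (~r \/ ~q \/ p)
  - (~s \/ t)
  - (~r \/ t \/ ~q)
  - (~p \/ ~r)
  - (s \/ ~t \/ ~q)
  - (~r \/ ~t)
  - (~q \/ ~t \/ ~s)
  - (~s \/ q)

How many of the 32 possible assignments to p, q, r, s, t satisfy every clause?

Satisfying assignments:
  p=F q=F r=F s=F t=F
  p=F q=F r=F s=F t=T
  p=F q=F r=T s=F t=F
  p=F q=T r=F s=F t=F
  p=T q=F r=F s=F t=F
  p=T q=F r=F s=F t=T
  p=T q=T r=F s=F t=F
That's 7 in total.

7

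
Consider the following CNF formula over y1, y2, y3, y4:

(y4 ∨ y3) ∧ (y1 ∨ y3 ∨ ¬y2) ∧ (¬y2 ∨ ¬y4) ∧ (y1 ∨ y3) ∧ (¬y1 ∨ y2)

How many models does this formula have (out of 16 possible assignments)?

4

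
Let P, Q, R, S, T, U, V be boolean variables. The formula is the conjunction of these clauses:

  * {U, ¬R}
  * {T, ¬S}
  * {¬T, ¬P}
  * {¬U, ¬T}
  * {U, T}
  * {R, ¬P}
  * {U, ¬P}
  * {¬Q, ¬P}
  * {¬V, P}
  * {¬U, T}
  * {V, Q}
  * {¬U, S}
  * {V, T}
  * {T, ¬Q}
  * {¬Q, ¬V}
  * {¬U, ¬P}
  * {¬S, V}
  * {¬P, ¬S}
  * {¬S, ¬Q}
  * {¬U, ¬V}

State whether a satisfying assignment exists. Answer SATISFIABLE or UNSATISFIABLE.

Set P = False and propagate.
  then V is forced to False.
  then Q is forced to True.
  then T is forced to True.
  then U is forced to False.
  then R is forced to False.
  then S is forced to False.
So P = 0, Q = 1, R = 0, S = 0, T = 1, U = 0, V = 0 is a satisfying assignment.

SATISFIABLE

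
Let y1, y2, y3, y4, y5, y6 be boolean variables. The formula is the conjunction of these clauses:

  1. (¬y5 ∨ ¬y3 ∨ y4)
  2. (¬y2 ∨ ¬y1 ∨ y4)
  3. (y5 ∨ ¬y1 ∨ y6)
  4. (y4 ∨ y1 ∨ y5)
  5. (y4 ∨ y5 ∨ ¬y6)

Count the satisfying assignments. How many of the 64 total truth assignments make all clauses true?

34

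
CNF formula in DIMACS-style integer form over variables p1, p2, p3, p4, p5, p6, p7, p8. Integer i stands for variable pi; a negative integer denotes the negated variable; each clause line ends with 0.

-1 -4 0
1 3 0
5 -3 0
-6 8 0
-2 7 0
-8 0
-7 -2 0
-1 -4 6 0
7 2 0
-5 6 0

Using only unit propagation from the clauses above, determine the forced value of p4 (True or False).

False

Unit clause (!p8) sets p8 = False.
(p8 || !p6) with p8 = False leaves only !p6, so p6 = False.
In (!p5 || p6), p6 is now false; !p5 must hold, so p5 = False.
In (!p3 || p5), p5 is now false; !p3 must hold, so p3 = False.
From (p3 || p1) and p3 = False: p1 = True.
From (!p4 || !p1) and p1 = True: p4 = False.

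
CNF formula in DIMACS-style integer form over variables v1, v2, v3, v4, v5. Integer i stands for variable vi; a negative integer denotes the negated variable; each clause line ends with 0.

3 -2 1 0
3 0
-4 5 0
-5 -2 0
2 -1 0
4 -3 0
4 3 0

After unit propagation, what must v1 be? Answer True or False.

False

(v3) stands alone — v3 = True.
In (~v3 \/ v4), ~v3 is now false; v4 must hold, so v4 = True.
(v5 \/ ~v4): since v4 = True, the clause reduces to (v5). v5 = True.
In (~v5 \/ ~v2), ~v5 is now false; ~v2 must hold, so v2 = False.
(v2 \/ ~v1) with v2 = False leaves only ~v1, so v1 = False.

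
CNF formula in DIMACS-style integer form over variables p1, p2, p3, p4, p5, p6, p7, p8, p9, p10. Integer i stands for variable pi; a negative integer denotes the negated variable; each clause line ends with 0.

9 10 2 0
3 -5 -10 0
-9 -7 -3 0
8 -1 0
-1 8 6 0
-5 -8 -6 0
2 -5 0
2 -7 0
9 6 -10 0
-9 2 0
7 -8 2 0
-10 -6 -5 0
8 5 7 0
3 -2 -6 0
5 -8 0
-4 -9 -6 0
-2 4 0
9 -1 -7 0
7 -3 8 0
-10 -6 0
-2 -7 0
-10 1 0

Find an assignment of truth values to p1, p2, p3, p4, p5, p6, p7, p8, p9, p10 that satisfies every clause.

p1 = T  p2 = T  p3 = T  p4 = T  p5 = T  p6 = F  p7 = F  p8 = T  p9 = T  p10 = T

Branch on p1: take p1 = True.
  then p8 is forced to True.
  then p5 is forced to True.
  then p6 is forced to False.
  then p2 is forced to True.
  then p4 is forced to True.
  then p7 is forced to False.
Branch on p3: take p3 = True.
Try p9 = True.
p10 is now unconstrained; take p10 = True.
Every clause has at least one true literal under this assignment.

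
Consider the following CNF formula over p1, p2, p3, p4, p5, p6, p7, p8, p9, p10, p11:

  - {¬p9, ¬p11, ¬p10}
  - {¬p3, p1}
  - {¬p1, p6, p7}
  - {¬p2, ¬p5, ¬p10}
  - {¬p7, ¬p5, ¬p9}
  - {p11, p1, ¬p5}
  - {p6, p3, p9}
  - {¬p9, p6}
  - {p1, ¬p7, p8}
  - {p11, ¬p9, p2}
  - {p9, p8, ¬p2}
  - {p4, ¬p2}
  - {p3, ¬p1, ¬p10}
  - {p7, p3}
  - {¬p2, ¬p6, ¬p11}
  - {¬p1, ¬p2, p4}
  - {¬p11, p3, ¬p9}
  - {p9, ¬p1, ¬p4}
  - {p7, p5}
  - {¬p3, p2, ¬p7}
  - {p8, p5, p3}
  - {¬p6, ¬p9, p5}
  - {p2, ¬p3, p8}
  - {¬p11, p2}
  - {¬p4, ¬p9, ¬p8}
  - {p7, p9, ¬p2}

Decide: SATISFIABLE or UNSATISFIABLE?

Branch on p1: take p1 = False.
  then p3 is forced to False.
  then p7 is forced to True.
  then p8 is forced to True.
Branch on p2: take p2 = True.
  then p4 is forced to True.
  then p9 is forced to False.
  then p6 is forced to True.
  then p11 is forced to False.
  then p5 is forced to False.
p10 is now unconstrained; take p10 = True.
So p1=F, p2=T, p3=F, p4=T, p5=F, p6=T, p7=T, p8=T, p9=F, p10=T, p11=F is a satisfying assignment.

SATISFIABLE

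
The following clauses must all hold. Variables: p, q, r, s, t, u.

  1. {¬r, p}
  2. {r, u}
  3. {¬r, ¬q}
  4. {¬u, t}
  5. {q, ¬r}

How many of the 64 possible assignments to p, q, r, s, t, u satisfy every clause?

8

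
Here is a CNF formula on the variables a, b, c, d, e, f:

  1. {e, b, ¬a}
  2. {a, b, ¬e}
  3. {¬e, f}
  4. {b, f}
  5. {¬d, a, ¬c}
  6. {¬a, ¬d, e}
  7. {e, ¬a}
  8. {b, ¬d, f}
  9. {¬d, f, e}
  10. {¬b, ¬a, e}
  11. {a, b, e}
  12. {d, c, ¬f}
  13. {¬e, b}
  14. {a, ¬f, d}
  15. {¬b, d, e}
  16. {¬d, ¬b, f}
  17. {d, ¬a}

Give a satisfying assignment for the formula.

a=True, b=True, c=True, d=True, e=True, f=True

Check each clause:
  1. {b, e, ¬a} — b is true.
  2. {a, b, ¬e} — a is true.
  3. {f, ¬e} — f is true.
  4. {b, f} — b is true.
  5. {a, ¬d, ¬c} — a is true.
  6. {e, ¬d, ¬a} — e is true.
  7. {e, ¬a} — e is true.
  8. {b, f, ¬d} — b is true.
  9. {e, ¬d, f} — e is true.
  10. {e, ¬b, ¬a} — e is true.
  11. {e, b, a} — a is true.
  12. {d, c, ¬f} — c is true.
  13. {¬e, b} — b is true.
  14. {a, ¬f, d} — a is true.
  15. {¬b, d, e} — d is true.
  16. {¬b, ¬d, f} — f is true.
  17. {d, ¬a} — d is true.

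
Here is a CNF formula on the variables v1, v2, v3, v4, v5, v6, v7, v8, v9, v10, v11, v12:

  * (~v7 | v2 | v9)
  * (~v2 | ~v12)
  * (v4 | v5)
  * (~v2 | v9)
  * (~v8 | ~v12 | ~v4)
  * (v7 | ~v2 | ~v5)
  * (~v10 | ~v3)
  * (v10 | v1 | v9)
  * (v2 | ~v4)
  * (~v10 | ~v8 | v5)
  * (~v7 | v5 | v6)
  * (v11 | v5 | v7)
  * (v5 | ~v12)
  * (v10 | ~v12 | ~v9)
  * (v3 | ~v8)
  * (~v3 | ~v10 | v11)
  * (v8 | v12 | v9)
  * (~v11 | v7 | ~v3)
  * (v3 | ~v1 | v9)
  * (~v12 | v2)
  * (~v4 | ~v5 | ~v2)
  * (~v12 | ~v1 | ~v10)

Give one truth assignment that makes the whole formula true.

v1=T  v2=F  v3=T  v4=F  v5=T  v6=T  v7=F  v8=F  v9=T  v10=F  v11=F  v12=F

Check each clause:
  1. (v2 | ~v7 | v9) — ~v7 is true.
  2. (~v2 | ~v12) — ~v12 is true.
  3. (v5 | v4) — v5 is true.
  4. (v9 | ~v2) — v9 is true.
  5. (~v8 | ~v4 | ~v12) — ~v8 is true.
  6. (~v2 | v7 | ~v5) — ~v2 is true.
  7. (~v3 | ~v10) — ~v10 is true.
  8. (v1 | v9 | v10) — v1 is true.
  9. (v2 | ~v4) — ~v4 is true.
  10. (v5 | ~v10 | ~v8) — ~v8 is true.
  11. (~v7 | v5 | v6) — ~v7 is true.
  12. (v7 | v5 | v11) — v5 is true.
  13. (~v12 | v5) — ~v12 is true.
  14. (v10 | ~v9 | ~v12) — ~v12 is true.
  15. (v3 | ~v8) — ~v8 is true.
  16. (v11 | ~v10 | ~v3) — ~v10 is true.
  17. (v9 | v8 | v12) — v9 is true.
  18. (v7 | ~v3 | ~v11) — ~v11 is true.
  19. (v9 | ~v1 | v3) — v9 is true.
  20. (~v12 | v2) — ~v12 is true.
  21. (~v4 | ~v2 | ~v5) — ~v4 is true.
  22. (~v10 | ~v1 | ~v12) — ~v12 is true.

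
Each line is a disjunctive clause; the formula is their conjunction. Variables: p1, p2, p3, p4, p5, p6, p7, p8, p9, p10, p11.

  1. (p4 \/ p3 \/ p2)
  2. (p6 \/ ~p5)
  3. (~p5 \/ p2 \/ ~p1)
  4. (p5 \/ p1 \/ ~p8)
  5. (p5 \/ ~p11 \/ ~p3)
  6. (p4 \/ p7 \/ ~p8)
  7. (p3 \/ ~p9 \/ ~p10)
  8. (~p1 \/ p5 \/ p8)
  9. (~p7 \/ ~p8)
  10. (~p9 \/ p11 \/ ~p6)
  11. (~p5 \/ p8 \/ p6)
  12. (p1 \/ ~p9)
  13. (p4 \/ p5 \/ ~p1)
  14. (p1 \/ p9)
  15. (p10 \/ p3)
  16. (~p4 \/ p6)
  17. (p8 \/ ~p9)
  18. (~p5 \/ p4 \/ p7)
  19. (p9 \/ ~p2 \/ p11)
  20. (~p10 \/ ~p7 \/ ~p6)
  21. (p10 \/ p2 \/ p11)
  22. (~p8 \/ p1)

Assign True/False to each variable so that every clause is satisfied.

p1 = T, p2 = T, p3 = F, p4 = T, p5 = F, p6 = T, p7 = F, p8 = T, p9 = F, p10 = T, p11 = T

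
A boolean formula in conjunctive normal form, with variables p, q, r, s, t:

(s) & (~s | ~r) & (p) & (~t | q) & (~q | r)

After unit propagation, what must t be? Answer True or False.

False

(s) stands alone — s = True.
From (~s | ~r) and s = True: r = False.
(p) stands alone — p = True.
(r | ~q): since r = False, the clause reduces to (~q). q = False.
(~t | q) with q = False leaves only ~t, so t = False.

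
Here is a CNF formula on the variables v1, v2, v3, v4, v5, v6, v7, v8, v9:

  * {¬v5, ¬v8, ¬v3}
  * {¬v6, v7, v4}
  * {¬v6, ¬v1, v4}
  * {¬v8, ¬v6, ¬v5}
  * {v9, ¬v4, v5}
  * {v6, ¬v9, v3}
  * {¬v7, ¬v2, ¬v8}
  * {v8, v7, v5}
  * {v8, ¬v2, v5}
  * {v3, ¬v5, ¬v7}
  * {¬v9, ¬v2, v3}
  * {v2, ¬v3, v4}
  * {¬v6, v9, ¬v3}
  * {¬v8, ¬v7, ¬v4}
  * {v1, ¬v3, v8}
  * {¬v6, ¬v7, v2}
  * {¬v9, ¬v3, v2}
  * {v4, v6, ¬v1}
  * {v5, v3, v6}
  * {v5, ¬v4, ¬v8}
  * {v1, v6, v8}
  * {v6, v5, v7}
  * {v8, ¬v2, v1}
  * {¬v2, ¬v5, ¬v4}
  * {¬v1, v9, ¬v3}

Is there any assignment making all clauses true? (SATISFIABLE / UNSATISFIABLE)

SATISFIABLE

Set v1 = False and propagate.
For the remaining variables, v2 = True, v3 = False, v4 = False, v5 = True, v6 = False, v7 = False, v8 = True, v9 = False works.
So v1=0, v2=1, v3=0, v4=0, v5=1, v6=0, v7=0, v8=1, v9=0 is a satisfying assignment.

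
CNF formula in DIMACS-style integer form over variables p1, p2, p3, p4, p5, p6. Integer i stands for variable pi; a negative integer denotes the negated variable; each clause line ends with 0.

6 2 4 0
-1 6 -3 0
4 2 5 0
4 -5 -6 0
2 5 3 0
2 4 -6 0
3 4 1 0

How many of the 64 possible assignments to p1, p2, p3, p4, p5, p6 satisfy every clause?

Split on p4, then p2.
  p4=1, p2=1: p5 free; 7 ways for (p1,p3,p6) × 2^1 = 14.
  p4=1, p2=0: 10 of the 16 assignments to (p1,p3,p5,p6) work.
  p4=0, p2=1: 7 of the 16 assignments to (p1,p3,p5,p6) work.
  p4=0, p2=0: a clause becomes empty — 0.
Total: 14 + 10 + 7 + 0 = 31.

31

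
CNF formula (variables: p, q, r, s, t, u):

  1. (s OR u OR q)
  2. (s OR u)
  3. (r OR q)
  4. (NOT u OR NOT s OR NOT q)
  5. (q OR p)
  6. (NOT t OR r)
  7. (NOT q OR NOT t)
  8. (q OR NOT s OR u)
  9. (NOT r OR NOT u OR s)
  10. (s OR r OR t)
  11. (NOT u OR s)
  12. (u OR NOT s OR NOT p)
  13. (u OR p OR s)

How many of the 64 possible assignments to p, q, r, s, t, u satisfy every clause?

Satisfying assignments:
  p=F q=T r=F s=T t=F u=F
  p=F q=T r=T s=T t=F u=F
  p=T q=F r=T s=T t=F u=T
  p=T q=F r=T s=T t=T u=T
Count: 4.

4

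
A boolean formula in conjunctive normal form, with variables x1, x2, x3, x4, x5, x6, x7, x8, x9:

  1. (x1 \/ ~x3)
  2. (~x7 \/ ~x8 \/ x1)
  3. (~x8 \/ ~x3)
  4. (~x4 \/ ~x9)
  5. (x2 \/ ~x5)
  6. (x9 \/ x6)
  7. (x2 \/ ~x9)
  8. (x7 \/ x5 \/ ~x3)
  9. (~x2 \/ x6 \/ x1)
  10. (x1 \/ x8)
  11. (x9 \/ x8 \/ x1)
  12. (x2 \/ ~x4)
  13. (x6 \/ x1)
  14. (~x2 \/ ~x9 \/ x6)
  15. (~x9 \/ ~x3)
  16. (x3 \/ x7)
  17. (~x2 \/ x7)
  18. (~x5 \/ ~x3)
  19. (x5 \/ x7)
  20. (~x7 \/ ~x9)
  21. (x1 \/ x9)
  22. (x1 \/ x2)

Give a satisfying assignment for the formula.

x1=True  x2=True  x3=True  x4=False  x5=False  x6=True  x7=True  x8=False  x9=False

Check each clause:
  1. (~x3 \/ x1) — x1 is true.
  2. (~x8 \/ x1 \/ ~x7) — ~x8 is true.
  3. (~x3 \/ ~x8) — ~x8 is true.
  4. (~x9 \/ ~x4) — ~x4 is true.
  5. (x2 \/ ~x5) — x2 is true.
  6. (x9 \/ x6) — x6 is true.
  7. (~x9 \/ x2) — x2 is true.
  8. (~x3 \/ x5 \/ x7) — x7 is true.
  9. (x1 \/ x6 \/ ~x2) — x1 is true.
  10. (x1 \/ x8) — x1 is true.
  11. (x8 \/ x1 \/ x9) — x1 is true.
  12. (~x4 \/ x2) — x2 is true.
  13. (x1 \/ x6) — x1 is true.
  14. (x6 \/ ~x9 \/ ~x2) — x6 is true.
  15. (~x3 \/ ~x9) — ~x9 is true.
  16. (x3 \/ x7) — x3 is true.
  17. (x7 \/ ~x2) — x7 is true.
  18. (~x5 \/ ~x3) — ~x5 is true.
  19. (x5 \/ x7) — x7 is true.
  20. (~x9 \/ ~x7) — ~x9 is true.
  21. (x1 \/ x9) — x1 is true.
  22. (x2 \/ x1) — x1 is true.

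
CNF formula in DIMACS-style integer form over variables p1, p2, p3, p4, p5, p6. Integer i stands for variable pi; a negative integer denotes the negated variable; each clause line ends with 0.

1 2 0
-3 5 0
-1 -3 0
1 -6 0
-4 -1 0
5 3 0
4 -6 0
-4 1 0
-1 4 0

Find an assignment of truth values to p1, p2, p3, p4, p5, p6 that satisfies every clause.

p1=F, p2=T, p3=T, p4=F, p5=T, p6=F

p2 occurs only positively in the remaining clauses — set p2 = True.
p5 occurs only positively in the remaining clauses — set p5 = True.
Branch on p1: take p1 = False.
  then p6 is forced to False.
  then p4 is forced to False.
p3 is now unconstrained; take p3 = True.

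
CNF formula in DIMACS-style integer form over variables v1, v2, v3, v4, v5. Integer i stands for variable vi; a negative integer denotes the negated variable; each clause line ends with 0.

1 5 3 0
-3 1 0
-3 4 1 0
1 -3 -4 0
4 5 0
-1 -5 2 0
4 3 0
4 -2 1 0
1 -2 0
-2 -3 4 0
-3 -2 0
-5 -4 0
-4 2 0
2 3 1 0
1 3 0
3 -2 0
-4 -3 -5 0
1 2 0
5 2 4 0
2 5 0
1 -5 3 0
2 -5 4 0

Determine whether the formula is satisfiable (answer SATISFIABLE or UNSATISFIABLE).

UNSATISFIABLE

v2 = True:
  propagation gives v1=True, v3=False; an empty clause results — contradiction.
v2 = False:
  propagation gives v4=False, v5=True; an empty clause results — contradiction.
Every branch closes, so no satisfying assignment exists.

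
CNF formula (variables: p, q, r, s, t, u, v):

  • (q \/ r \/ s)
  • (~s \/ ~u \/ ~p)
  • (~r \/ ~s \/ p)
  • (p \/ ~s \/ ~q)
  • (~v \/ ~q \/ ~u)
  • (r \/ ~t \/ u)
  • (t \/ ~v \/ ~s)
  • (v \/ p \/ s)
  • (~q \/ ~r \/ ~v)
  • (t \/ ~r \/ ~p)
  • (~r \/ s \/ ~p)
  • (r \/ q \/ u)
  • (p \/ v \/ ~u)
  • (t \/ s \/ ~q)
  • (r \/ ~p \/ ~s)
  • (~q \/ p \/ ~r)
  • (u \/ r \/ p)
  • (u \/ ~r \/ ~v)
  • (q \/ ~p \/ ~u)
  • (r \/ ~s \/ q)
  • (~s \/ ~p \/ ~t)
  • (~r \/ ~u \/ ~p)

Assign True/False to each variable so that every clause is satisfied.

Try p = False.
For the remaining variables, q = False, r = True, s = False, t = True, u = True, v = True works.
Check each clause:
  1. (s \/ q \/ r) — r is true.
  2. (~s \/ ~u \/ ~p) — ~s is true.
  3. (~s \/ ~r \/ p) — ~s is true.
  4. (~q \/ ~s \/ p) — ~s is true.
  5. (~v \/ ~q \/ ~u) — ~q is true.
  6. (u \/ ~t \/ r) — r is true.
  7. (~s \/ ~v \/ t) — ~s is true.
  8. (v \/ p \/ s) — v is true.
  9. (~q \/ ~r \/ ~v) — ~q is true.
  10. (t \/ ~r \/ ~p) — t is true.
  11. (s \/ ~p \/ ~r) — ~p is true.
  12. (r \/ u \/ q) — r is true.
  13. (v \/ p \/ ~u) — v is true.
  14. (s \/ t \/ ~q) — t is true.
  15. (~s \/ r \/ ~p) — r is true.
  16. (~r \/ p \/ ~q) — ~q is true.
  17. (p \/ u \/ r) — r is true.
  18. (~v \/ ~r \/ u) — u is true.
  19. (q \/ ~u \/ ~p) — ~p is true.
  20. (q \/ r \/ ~s) — r is true.
  21. (~t \/ ~s \/ ~p) — ~s is true.
  22. (~r \/ ~u \/ ~p) — ~p is true.

p = False  q = False  r = True  s = False  t = True  u = True  v = True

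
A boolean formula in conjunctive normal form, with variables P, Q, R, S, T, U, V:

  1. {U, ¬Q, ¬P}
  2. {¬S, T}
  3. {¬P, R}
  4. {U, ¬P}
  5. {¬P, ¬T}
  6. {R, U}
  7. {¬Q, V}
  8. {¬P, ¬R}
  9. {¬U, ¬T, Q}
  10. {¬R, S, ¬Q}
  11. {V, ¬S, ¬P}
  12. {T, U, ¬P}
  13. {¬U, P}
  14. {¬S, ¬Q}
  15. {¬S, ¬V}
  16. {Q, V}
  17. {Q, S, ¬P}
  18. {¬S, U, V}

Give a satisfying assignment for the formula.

Try P = False.
  then U is forced to False.
  then R is forced to True.
Set Q = False and propagate.
  then V is forced to True.
  then S is forced to False.
T is now unconstrained; take T = True.

P=F  Q=F  R=T  S=F  T=T  U=F  V=T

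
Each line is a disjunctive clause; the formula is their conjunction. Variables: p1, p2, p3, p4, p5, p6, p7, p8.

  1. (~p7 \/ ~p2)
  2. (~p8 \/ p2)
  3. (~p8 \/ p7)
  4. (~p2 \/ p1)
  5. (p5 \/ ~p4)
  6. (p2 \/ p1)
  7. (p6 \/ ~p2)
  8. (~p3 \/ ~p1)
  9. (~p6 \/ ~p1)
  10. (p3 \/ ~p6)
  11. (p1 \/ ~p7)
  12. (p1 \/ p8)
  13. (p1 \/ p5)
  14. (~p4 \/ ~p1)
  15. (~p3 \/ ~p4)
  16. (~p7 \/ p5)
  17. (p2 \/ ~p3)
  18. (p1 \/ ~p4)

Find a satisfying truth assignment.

p4 occurs only negated in the remaining clauses — set p4 = False.
Branch on p1: take p1 = True.
  then p3 is forced to False.
  then p6 is forced to False.
  then p2 is forced to False.
  then p8 is forced to False.
For the remaining variables, p5 = False, p7 = False works.
Every clause has at least one true literal under this assignment.

p1 = True  p2 = False  p3 = False  p4 = False  p5 = False  p6 = False  p7 = False  p8 = False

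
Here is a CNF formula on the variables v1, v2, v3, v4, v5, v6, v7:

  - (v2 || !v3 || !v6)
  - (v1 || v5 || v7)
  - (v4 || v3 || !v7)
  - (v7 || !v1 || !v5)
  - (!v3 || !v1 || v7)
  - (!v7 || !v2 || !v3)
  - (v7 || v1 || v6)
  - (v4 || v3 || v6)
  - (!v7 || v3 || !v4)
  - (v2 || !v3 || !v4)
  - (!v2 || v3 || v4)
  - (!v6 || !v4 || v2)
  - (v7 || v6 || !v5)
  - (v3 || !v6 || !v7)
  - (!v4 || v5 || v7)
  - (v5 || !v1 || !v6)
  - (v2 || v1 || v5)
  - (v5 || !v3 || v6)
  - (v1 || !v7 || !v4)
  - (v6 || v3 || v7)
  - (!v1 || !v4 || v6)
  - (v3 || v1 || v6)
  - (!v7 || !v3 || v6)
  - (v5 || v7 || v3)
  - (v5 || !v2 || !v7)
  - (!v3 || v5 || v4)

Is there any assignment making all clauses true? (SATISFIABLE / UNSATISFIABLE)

Branch on v1: take v1 = False.
Set v2 = True and propagate.
The remaining clauses are satisfied by v3 = False, v4 = True, v5 = True, v6 = True, v7 = False.
Every clause has at least one true literal under this assignment.
So v1=F, v2=T, v3=F, v4=T, v5=T, v6=T, v7=F is a satisfying assignment.

SATISFIABLE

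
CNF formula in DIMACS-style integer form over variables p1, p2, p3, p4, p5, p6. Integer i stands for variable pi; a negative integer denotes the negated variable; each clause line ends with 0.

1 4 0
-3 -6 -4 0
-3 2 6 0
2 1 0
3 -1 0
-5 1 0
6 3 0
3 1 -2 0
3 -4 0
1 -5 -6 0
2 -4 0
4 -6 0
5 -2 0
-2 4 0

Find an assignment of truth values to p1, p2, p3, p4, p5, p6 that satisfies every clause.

p1 = True, p2 = True, p3 = True, p4 = True, p5 = True, p6 = False

Try p1 = True.
  then p3 is forced to True.
Try p2 = True.
  then p5 is forced to True.
  then p4 is forced to True.
  then p6 is forced to False.
Every clause has at least one true literal under this assignment.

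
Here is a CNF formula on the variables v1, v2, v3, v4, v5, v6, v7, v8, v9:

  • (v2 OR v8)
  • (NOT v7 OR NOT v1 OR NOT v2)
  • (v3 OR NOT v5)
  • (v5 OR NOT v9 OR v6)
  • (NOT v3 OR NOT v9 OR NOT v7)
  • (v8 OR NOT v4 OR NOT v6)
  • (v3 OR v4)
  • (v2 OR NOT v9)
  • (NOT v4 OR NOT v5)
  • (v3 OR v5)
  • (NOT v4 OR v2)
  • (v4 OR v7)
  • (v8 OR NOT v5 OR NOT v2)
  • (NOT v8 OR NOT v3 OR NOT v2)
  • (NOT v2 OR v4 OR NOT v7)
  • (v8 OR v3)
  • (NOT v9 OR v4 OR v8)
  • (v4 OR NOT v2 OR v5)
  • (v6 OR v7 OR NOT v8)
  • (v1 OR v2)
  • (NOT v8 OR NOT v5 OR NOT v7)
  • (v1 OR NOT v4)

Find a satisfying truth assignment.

v1 = True  v2 = False  v3 = True  v4 = False  v5 = False  v6 = True  v7 = True  v8 = True  v9 = False

Check each clause:
  1. (v8 OR v2) — v8 is true.
  2. (NOT v2 OR NOT v1 OR NOT v7) — NOT v2 is true.
  3. (NOT v5 OR v3) — v3 is true.
  4. (NOT v9 OR v6 OR v5) — v6 is true.
  5. (NOT v7 OR NOT v9 OR NOT v3) — NOT v9 is true.
  6. (v8 OR NOT v6 OR NOT v4) — v8 is true.
  7. (v3 OR v4) — v3 is true.
  8. (v2 OR NOT v9) — NOT v9 is true.
  9. (NOT v4 OR NOT v5) — NOT v5 is true.
  10. (v3 OR v5) — v3 is true.
  11. (NOT v4 OR v2) — NOT v4 is true.
  12. (v4 OR v7) — v7 is true.
  13. (v8 OR NOT v2 OR NOT v5) — v8 is true.
  14. (NOT v3 OR NOT v2 OR NOT v8) — NOT v2 is true.
  15. (NOT v2 OR v4 OR NOT v7) — NOT v2 is true.
  16. (v3 OR v8) — v8 is true.
  17. (v8 OR NOT v9 OR v4) — v8 is true.
  18. (v5 OR v4 OR NOT v2) — NOT v2 is true.
  19. (NOT v8 OR v6 OR v7) — v6 is true.
  20. (v1 OR v2) — v1 is true.
  21. (NOT v8 OR NOT v7 OR NOT v5) — NOT v5 is true.
  22. (NOT v4 OR v1) — v1 is true.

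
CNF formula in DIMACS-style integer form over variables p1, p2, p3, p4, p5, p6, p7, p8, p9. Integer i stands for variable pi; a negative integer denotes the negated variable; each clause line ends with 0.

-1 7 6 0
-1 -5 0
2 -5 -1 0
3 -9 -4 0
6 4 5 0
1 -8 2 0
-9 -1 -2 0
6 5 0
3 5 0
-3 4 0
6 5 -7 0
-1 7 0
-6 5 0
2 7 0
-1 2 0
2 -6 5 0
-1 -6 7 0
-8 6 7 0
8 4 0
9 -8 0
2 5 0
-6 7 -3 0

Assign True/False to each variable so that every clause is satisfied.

Set p1 = False and propagate.
For the remaining variables, p2 = False, p3 = True, p4 = True, p5 = True, p6 = False, p7 = True, p8 = False, p9 = False works.
Every clause has at least one true literal under this assignment.

p1=F, p2=F, p3=T, p4=T, p5=T, p6=F, p7=T, p8=F, p9=F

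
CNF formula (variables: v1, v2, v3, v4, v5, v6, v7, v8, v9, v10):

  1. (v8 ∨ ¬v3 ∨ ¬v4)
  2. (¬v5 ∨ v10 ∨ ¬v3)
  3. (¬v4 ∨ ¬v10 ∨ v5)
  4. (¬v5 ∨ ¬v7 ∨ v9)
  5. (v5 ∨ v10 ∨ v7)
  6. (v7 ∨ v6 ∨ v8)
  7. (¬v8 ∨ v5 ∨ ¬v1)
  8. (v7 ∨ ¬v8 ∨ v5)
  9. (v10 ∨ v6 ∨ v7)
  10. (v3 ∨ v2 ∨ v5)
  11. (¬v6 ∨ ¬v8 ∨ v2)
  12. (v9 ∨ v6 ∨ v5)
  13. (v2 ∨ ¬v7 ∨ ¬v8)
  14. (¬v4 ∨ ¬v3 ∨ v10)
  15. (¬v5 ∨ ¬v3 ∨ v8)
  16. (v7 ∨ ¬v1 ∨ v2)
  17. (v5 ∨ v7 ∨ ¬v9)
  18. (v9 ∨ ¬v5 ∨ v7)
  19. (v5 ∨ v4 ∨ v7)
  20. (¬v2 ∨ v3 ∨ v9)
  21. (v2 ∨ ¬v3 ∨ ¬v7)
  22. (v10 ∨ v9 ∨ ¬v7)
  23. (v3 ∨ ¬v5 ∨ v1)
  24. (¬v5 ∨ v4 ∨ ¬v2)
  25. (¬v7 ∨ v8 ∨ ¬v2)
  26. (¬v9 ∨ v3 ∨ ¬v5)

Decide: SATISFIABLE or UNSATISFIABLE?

SATISFIABLE

Set v1 = False and propagate.
Try v2 = True.
Branch on v3: take v3 = True.
The remaining clauses are satisfied by v4 = False, v5 = False, v6 = False, v7 = True, v8 = True, v9 = True, v10 = True.
So v1 = False, v2 = True, v3 = True, v4 = False, v5 = False, v6 = False, v7 = True, v8 = True, v9 = True, v10 = True is a satisfying assignment.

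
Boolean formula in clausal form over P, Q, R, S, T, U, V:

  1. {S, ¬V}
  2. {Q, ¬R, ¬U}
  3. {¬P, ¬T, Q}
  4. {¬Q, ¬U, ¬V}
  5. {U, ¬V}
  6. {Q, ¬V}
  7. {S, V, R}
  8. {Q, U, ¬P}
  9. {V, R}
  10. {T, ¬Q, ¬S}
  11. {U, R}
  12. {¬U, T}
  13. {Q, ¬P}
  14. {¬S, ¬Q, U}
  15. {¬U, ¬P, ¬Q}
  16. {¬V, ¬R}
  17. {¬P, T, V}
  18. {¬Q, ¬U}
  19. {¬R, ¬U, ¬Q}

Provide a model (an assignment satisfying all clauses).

P=False, Q=False, R=True, S=False, T=False, U=False, V=False

P occurs only negated in the remaining clauses — set P = False.
Try Q = False.
  then V is forced to False.
  then R is forced to True.
  then U is forced to False.
S, T are now unconstrained; take S = False, T = False.
Every clause has at least one true literal under this assignment.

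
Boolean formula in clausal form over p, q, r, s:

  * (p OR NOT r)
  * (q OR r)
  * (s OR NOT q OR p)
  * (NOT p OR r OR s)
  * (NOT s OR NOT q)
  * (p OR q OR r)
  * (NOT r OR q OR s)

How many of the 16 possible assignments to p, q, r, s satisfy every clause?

Satisfying assignments:
  p=1 q=0 r=1 s=1
  p=1 q=1 r=1 s=0
That's 2 in total.

2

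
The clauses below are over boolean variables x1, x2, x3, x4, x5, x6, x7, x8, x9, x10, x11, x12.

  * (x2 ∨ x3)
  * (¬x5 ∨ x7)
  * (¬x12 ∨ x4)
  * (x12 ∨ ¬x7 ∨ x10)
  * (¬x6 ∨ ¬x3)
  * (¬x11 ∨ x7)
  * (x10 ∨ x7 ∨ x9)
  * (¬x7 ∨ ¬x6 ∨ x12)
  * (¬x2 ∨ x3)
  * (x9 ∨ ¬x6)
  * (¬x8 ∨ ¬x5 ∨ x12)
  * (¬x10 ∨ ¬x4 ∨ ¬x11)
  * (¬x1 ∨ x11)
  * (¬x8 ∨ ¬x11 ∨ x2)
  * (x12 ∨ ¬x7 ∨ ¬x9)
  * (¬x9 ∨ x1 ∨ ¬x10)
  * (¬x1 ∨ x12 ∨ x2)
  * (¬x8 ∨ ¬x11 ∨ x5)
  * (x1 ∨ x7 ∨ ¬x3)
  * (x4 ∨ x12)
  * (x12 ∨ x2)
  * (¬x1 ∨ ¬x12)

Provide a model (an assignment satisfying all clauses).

x1 = F, x2 = T, x3 = T, x4 = T, x5 = F, x6 = F, x7 = T, x8 = T, x9 = F, x10 = T, x11 = F, x12 = F

Check each clause:
  1. (x3 ∨ x2) — x2 is true.
  2. (¬x5 ∨ x7) — ¬x5 is true.
  3. (¬x12 ∨ x4) — ¬x12 is true.
  4. (¬x7 ∨ x12 ∨ x10) — x10 is true.
  5. (¬x3 ∨ ¬x6) — ¬x6 is true.
  6. (x7 ∨ ¬x11) — ¬x11 is true.
  7. (x9 ∨ x10 ∨ x7) — x10 is true.
  8. (¬x6 ∨ ¬x7 ∨ x12) — ¬x6 is true.
  9. (x3 ∨ ¬x2) — x3 is true.
  10. (¬x6 ∨ x9) — ¬x6 is true.
  11. (x12 ∨ ¬x8 ∨ ¬x5) — ¬x5 is true.
  12. (¬x10 ∨ ¬x4 ∨ ¬x11) — ¬x11 is true.
  13. (x11 ∨ ¬x1) — ¬x1 is true.
  14. (¬x11 ∨ x2 ∨ ¬x8) — x2 is true.
  15. (¬x9 ∨ x12 ∨ ¬x7) — ¬x9 is true.
  16. (¬x9 ∨ x1 ∨ ¬x10) — ¬x9 is true.
  17. (x12 ∨ ¬x1 ∨ x2) — x2 is true.
  18. (x5 ∨ ¬x8 ∨ ¬x11) — ¬x11 is true.
  19. (x1 ∨ ¬x3 ∨ x7) — x7 is true.
  20. (x4 ∨ x12) — x4 is true.
  21. (x2 ∨ x12) — x2 is true.
  22. (¬x1 ∨ ¬x12) — ¬x12 is true.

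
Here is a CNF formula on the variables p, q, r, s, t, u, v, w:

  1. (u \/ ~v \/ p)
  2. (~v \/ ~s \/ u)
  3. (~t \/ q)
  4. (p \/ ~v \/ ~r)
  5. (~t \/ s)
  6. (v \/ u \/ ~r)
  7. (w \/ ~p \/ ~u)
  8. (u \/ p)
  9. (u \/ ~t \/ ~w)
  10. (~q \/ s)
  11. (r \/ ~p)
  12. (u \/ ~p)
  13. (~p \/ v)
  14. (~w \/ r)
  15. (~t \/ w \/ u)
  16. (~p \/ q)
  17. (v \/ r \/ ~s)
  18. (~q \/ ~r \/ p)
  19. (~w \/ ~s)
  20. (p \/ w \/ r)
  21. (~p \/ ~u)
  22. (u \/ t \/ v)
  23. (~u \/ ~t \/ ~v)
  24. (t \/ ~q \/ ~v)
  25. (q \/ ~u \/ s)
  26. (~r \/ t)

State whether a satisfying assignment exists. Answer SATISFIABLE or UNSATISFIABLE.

u = True:
  r = True:
    propagation gives v=False, q=False, t=False; an empty clause results — contradiction.
  r = False:
    propagation gives w=False; an empty clause results — contradiction.
u = False:
  propagation gives p=True; an empty clause results — contradiction.
Every branch closes, so no satisfying assignment exists.

UNSATISFIABLE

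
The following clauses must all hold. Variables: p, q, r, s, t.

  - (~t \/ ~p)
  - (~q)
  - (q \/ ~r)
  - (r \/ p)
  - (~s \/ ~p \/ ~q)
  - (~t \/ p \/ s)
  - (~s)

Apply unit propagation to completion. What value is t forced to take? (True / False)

Unit clause (~q) sets q = False.
From (q \/ ~r) and q = False: r = False.
From (p \/ r) and r = False: p = True.
From (~p \/ ~t) and p = True: t = False.

False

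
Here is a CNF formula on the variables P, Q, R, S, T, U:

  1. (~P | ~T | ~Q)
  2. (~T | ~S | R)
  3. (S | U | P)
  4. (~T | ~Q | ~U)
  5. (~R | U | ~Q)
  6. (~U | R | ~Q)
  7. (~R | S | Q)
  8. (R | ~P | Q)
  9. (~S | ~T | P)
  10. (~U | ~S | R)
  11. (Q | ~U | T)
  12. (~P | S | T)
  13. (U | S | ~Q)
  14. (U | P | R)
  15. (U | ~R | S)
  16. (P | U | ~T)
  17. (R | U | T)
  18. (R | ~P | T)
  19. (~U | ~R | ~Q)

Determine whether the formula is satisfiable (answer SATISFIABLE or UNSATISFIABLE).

SATISFIABLE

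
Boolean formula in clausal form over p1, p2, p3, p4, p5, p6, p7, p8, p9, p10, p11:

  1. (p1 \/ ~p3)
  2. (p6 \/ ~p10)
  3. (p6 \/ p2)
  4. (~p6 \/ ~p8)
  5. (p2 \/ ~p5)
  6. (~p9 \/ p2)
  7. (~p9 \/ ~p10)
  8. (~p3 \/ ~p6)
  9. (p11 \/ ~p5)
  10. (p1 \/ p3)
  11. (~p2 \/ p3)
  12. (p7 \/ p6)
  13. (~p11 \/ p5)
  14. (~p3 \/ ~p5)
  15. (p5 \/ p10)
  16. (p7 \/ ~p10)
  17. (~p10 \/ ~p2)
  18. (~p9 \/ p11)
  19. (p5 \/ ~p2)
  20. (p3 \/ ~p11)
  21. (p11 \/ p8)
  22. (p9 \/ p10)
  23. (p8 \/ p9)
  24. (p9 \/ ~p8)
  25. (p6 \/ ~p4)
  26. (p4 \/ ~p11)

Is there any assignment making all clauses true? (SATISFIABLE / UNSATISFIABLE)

UNSATISFIABLE

p2 = True:
  propagation gives p3=True, p1=True, p6=False, p10=False; an empty clause results — contradiction.
p2 = False:
  propagation gives p6=True, p8=False, p5=False, p9=False; an empty clause results — contradiction.
Every branch closes, so no satisfying assignment exists.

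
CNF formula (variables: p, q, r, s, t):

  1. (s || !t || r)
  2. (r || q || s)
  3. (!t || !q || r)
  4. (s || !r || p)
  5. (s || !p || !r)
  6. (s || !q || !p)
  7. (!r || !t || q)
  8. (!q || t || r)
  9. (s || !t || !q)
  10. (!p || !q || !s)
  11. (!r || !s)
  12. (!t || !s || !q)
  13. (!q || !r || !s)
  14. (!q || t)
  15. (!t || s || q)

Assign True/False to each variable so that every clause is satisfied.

p = T  q = F  r = F  s = T  t = F

Try p = True.
Try q = False.
Set r = False and propagate.
  then s is forced to True.
t is now unconstrained; take t = False.
Every clause has at least one true literal under this assignment.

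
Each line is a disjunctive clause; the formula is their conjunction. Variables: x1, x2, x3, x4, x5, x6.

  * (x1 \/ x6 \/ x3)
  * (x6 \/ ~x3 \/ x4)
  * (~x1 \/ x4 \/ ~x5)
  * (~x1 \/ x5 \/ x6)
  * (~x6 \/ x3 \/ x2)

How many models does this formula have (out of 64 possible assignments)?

Split on x6, then x1.
  x6=T, x1=T: 9 of the 16 assignments to (x2,x3,x4,x5) work.
  x6=T, x1=F: x4, x5 free; 3 ways for (x2,x3) × 2^2 = 12.
  x6=F, x1=T: remaining (x2,x3,x4,x5) ∈ {(F,F,T,T); (F,T,T,T); (T,F,T,T); (T,T,T,T)} — 4.
  x6=F, x1=F: remaining (x2,x3,x4,x5) ∈ {(F,T,T,F); (F,T,T,T); (T,T,T,F); (T,T,T,T)} — 4.
Total: 9 + 12 + 4 + 4 = 29.

29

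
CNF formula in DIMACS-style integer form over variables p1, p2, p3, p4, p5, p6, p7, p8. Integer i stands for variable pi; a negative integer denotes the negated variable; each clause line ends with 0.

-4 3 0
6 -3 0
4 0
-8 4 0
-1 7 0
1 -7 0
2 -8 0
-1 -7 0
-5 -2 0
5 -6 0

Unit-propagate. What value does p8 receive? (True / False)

(p4) is a unit clause: p4 = True.
From (p3 \/ ~p4) and p4 = True: p3 = True.
In (~p3 \/ p6), ~p3 is now false; p6 must hold, so p6 = True.
(~p6 \/ p5) with p6 = True leaves only p5, so p5 = True.
In (~p2 \/ ~p5), ~p5 is now false; ~p2 must hold, so p2 = False.
From (~p8 \/ p2) and p2 = False: p8 = False.

False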